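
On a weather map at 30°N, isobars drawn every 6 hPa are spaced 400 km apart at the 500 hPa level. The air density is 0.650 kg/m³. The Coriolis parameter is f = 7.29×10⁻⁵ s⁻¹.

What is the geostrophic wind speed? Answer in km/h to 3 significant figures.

114 km/h

Pressure gradient: |∂P/∂n| = 600 Pa / 400000 m = 1.50×10⁻³ Pa/m
Geostrophic balance (pressure-gradient force = Coriolis force):
V_g = (1/(fρ)) |∂P/∂n| = 1.50×10⁻³ / (7.29×10⁻⁵ × 0.650) = 31.7 m/s
Converting: 31.7 m/s × 3.6 = 114 km/h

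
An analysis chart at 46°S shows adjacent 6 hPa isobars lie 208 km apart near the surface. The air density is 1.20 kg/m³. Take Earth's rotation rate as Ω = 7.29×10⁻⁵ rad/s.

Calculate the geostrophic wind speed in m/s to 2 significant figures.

Coriolis parameter at 46°S:
f = 2Ω sin φ = 2 × 7.29×10⁻⁵ × sin 46° = 1.05×10⁻⁴ s⁻¹
Pressure gradient: |∂P/∂n| = 600 Pa / 208000 m = 2.88×10⁻³ Pa/m
Geostrophic balance (pressure-gradient force = Coriolis force):
V_g = (1/(fρ)) |∂P/∂n| = 2.88×10⁻³ / (1.05×10⁻⁴ × 1.20) = 22.9 m/s

23 m/s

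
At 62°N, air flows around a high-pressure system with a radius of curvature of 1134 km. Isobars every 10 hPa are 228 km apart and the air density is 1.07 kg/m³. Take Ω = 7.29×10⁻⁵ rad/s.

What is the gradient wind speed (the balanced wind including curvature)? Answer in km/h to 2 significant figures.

170 km/h

Coriolis parameter at 62°N:
f = 2Ω sin φ = 2 × 7.29×10⁻⁵ × sin 62° = 1.29×10⁻⁴ s⁻¹
Pressure gradient: |∂P/∂n| = 1000 Pa / 228000 m = 4.39×10⁻³ Pa/m
Geostrophic speed: V_g = |∂P/∂n|/(fρ) = 4.39×10⁻³/(1.29×10⁻⁴ × 1.07) = 31.8 m/s
Around a high, pressure-gradient force acts outward with centrifugal, so Coriolis balances both:
fV = (1/ρ)|∂P/∂n| + V²/R  →  V² − fR·V + fR·V_g = 0
With fR = 1.29×10⁻⁴ × 1134×10³ m = 146 m/s:
V = [fR − √((fR)² − 4 fR V_g)]/2 = [146 − √(146² − 4×146×31.8)]/2 = 46.9 m/s
Supergeostrophic (V > V_g = 31.8 m/s), as expected around a high.
Converting: 46.9 m/s × 3.6 = 170 km/h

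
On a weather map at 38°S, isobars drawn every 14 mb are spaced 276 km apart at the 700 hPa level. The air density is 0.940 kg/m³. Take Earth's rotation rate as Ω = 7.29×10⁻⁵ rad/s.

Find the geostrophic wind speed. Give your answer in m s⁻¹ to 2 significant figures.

60 m s⁻¹

Coriolis parameter at 38°S:
f = 2Ω sin φ = 2 × 7.29×10⁻⁵ × sin 38° = 8.98×10⁻⁵ s⁻¹
Pressure gradient: |∂P/∂n| = 1400 Pa / 276000 m = 5.07×10⁻³ Pa/m
Geostrophic balance (pressure-gradient force = Coriolis force):
V_g = (1/(fρ)) |∂P/∂n| = 5.07×10⁻³ / (8.98×10⁻⁵ × 0.940) = 60.1 m/s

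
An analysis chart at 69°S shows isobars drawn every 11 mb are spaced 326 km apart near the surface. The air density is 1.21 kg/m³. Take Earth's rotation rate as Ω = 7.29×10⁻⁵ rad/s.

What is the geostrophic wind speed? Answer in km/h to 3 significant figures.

73.8 km/h

Coriolis parameter at 69°S:
f = 2Ω sin φ = 2 × 7.29×10⁻⁵ × sin 69° = 1.36×10⁻⁴ s⁻¹
Pressure gradient: |∂P/∂n| = 1100 Pa / 326000 m = 3.37×10⁻³ Pa/m
Geostrophic balance (pressure-gradient force = Coriolis force):
V_g = (1/(fρ)) |∂P/∂n| = 3.37×10⁻³ / (1.36×10⁻⁴ × 1.21) = 20.5 m/s
Converting: 20.5 m/s × 3.6 = 73.8 km/h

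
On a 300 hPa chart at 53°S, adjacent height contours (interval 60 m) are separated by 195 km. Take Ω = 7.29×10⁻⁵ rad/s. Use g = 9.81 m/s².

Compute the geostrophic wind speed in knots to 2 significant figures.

Coriolis parameter at 53°S:
f = 2Ω sin φ = 2 × 7.29×10⁻⁵ × sin 53° = 1.16×10⁻⁴ s⁻¹
Height gradient: |∂Z/∂n| = 60 m / 195000 m = 3.08×10⁻⁴
On a pressure surface, geostrophic balance gives V_g = (g/f)|∂Z/∂n|:
V_g = 9.81 × 3.08×10⁻⁴ / 1.16×10⁻⁴ = 25.9 m/s
Converting: 25.9 m/s × 1.944 = 50 knots

50 knots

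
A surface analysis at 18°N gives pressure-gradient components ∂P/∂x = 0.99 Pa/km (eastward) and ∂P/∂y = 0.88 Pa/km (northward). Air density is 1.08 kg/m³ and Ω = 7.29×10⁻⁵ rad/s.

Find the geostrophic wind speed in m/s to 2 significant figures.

27 m/s

Coriolis parameter at 18°N:
f = 2Ω sin φ = 2 × 7.29×10⁻⁵ × sin 18° = 4.51×10⁻⁵ s⁻¹
Component geostrophic relations (x east, y north):
u_g = −(1/(fρ)) ∂P/∂y,  v_g = (1/(fρ)) ∂P/∂x
u_g = −(0.88×10⁻³)/(4.51×10⁻⁵ × 1.08) = −18.1 m/s;  v_g = (0.99×10⁻³)/(4.51×10⁻⁵ × 1.08) = 20.3 m/s
|V_g| = √(u_g² + v_g²) = 27.2 m/s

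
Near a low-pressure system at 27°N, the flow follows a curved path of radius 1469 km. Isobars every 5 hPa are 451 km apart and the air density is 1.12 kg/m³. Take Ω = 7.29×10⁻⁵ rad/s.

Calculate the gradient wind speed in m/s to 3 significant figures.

13.2 m/s

Coriolis parameter at 27°N:
f = 2Ω sin φ = 2 × 7.29×10⁻⁵ × sin 27° = 6.62×10⁻⁵ s⁻¹
Pressure gradient: |∂P/∂n| = 500 Pa / 451000 m = 1.11×10⁻³ Pa/m
Geostrophic speed: V_g = |∂P/∂n|/(fρ) = 1.11×10⁻³/(6.62×10⁻⁵ × 1.12) = 15.0 m/s
Around a low, centrifugal force acts outward with Coriolis, so pressure-gradient force balances both:
(1/ρ)|∂P/∂n| = fV + V²/R  →  V² + fR·V − fR·V_g = 0
With fR = 6.62×10⁻⁵ × 1469×10³ m = 97.2 m/s:
V = [−fR + √((fR)² + 4 fR V_g)]/2 = [−97.2 + √(97.2² + 4×97.2×15)]/2 = 13.2 m/s
Subgeostrophic (V < V_g = 15 m/s), as expected around a low.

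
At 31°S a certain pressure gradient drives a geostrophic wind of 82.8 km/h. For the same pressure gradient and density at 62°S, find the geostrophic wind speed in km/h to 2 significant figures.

48 km/h

With the same pressure gradient and density, V_g ∝ 1/f ∝ 1/sin φ.
V₂ = V₁ · sin φ₁ / sin φ₂ = 82.8 × sin 31° / sin 62°
V₂ = 82.8 × 0.5150/0.8829 = 48 km/h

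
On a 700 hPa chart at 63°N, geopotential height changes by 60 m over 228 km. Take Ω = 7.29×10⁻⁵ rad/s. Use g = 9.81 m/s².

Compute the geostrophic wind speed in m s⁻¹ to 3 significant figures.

19.9 m s⁻¹

Coriolis parameter at 63°N:
f = 2Ω sin φ = 2 × 7.29×10⁻⁵ × sin 63° = 1.30×10⁻⁴ s⁻¹
Height gradient: |∂Z/∂n| = 60 m / 228000 m = 2.63×10⁻⁴
On a pressure surface, geostrophic balance gives V_g = (g/f)|∂Z/∂n|:
V_g = 9.81 × 2.63×10⁻⁴ / 1.30×10⁻⁴ = 19.9 m/s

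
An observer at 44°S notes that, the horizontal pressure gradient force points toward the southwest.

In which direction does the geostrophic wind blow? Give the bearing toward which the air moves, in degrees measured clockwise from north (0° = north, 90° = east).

135°

The pressure-gradient force points toward the southwest (bearing 225°).
Geostrophic balance: in the Southern Hemisphere the Coriolis force deflects motion to the left, so the geostrophic wind blows 90° to the left of the pressure-gradient force (low pressure on the right).
Rotating 225° by 90° counterclockwise gives 135° — the wind blows toward the southeast.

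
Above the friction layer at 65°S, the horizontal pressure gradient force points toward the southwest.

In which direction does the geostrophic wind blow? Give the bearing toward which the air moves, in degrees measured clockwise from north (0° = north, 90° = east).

135°

The pressure-gradient force points toward the southwest (bearing 225°).
Geostrophic balance: in the Southern Hemisphere the Coriolis force deflects motion to the left, so the geostrophic wind blows 90° to the left of the pressure-gradient force (low pressure on the right).
Rotating 225° by 90° counterclockwise gives 135° — the wind blows toward the southeast.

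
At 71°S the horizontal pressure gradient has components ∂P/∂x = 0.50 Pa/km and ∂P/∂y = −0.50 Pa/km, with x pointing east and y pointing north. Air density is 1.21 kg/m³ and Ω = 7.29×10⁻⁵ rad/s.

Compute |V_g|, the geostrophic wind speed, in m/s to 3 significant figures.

Coriolis parameter at 71°S:
f = 2Ω sin φ = 2 × 7.29×10⁻⁵ × sin 71° = 1.38×10⁻⁴ s⁻¹
In the Southern Hemisphere f is negative: f = −1.38×10⁻⁴ s⁻¹.
Component geostrophic relations (x east, y north):
u_g = −(1/(fρ)) ∂P/∂y,  v_g = (1/(fρ)) ∂P/∂x
u_g = −(−0.50×10⁻³)/(−1.38×10⁻⁴ × 1.21) = −3.00 m/s;  v_g = (0.50×10⁻³)/(−1.38×10⁻⁴ × 1.21) = −3.00 m/s
|V_g| = √(u_g² + v_g²) = 4.24 m/s

4.24 m/s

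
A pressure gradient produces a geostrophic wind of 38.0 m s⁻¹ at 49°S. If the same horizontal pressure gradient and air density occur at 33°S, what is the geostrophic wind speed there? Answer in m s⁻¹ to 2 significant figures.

53 m s⁻¹

With the same pressure gradient and density, V_g ∝ 1/f ∝ 1/sin φ.
V₂ = V₁ · sin φ₁ / sin φ₂ = 38.0 × sin 49° / sin 33°
V₂ = 38.0 × 0.7547/0.5446 = 53 m s⁻¹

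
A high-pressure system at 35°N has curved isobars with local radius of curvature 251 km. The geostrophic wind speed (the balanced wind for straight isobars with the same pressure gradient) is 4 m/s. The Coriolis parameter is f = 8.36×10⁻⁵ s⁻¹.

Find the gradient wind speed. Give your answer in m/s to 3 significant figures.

5.38 m/s

Around a high, pressure-gradient force acts outward with centrifugal, so Coriolis balances both:
fV = (1/ρ)|∂P/∂n| + V²/R  →  V² − fR·V + fR·V_g = 0
With fR = 8.36×10⁻⁵ × 251×10³ m = 21.0 m/s:
V = [fR − √((fR)² − 4 fR V_g)]/2 = [21.0 − √(21.0² − 4×21.0×4)]/2 = 5.38 m/s
Supergeostrophic (V > V_g = 4 m/s), as expected around a high.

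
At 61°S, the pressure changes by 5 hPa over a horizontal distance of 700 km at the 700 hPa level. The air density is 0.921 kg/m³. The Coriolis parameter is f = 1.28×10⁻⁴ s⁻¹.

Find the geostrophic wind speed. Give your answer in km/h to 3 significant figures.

Pressure gradient: |∂P/∂n| = 500 Pa / 700000 m = 7.14×10⁻⁴ Pa/m
Geostrophic balance (pressure-gradient force = Coriolis force):
V_g = (1/(fρ)) |∂P/∂n| = 7.14×10⁻⁴ / (1.28×10⁻⁴ × 0.921) = 6.06 m/s
Converting: 6.06 m/s × 3.6 = 21.8 km/h

21.8 km/h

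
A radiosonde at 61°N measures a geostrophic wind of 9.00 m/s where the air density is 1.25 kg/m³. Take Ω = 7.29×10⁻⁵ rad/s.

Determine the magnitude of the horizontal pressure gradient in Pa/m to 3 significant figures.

Coriolis parameter at 61°N:
f = 2Ω sin φ = 2 × 7.29×10⁻⁵ × sin 61° = 1.28×10⁻⁴ s⁻¹
Geostrophic balance rearranged: |∂P/∂n| = f ρ V_g
|∂P/∂n| = 1.28×10⁻⁴ × 1.25 × 9.00 = 1.43×10⁻³ Pa/m

1.43×10⁻³ Pa/m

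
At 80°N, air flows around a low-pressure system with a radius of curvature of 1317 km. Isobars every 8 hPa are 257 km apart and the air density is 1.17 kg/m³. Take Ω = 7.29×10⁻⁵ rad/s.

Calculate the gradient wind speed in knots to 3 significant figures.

33.0 knots

Coriolis parameter at 80°N:
f = 2Ω sin φ = 2 × 7.29×10⁻⁵ × sin 80° = 1.44×10⁻⁴ s⁻¹
Pressure gradient: |∂P/∂n| = 800 Pa / 257000 m = 3.11×10⁻³ Pa/m
Geostrophic speed: V_g = |∂P/∂n|/(fρ) = 3.11×10⁻³/(1.44×10⁻⁴ × 1.17) = 18.5 m/s
Around a low, centrifugal force acts outward with Coriolis, so pressure-gradient force balances both:
(1/ρ)|∂P/∂n| = fV + V²/R  →  V² + fR·V − fR·V_g = 0
With fR = 1.44×10⁻⁴ × 1317×10³ m = 189 m/s:
V = [−fR + √((fR)² + 4 fR V_g)]/2 = [−189 + √(189² + 4×189×18.5)]/2 = 17 m/s
Subgeostrophic (V < V_g = 18.5 m/s), as expected around a low.
Converting: 17 m/s × 1.944 = 33.0 knots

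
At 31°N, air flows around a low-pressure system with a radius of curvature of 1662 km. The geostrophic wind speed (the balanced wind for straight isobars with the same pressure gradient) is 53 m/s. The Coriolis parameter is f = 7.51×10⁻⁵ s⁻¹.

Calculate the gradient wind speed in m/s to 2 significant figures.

Around a low, centrifugal force acts outward with Coriolis, so pressure-gradient force balances both:
(1/ρ)|∂P/∂n| = fV + V²/R  →  V² + fR·V − fR·V_g = 0
With fR = 7.51×10⁻⁵ × 1662×10³ m = 125 m/s:
V = [−fR + √((fR)² + 4 fR V_g)]/2 = [−125 + √(125² + 4×125×53)]/2 = 40.1 m/s
Subgeostrophic (V < V_g = 53 m/s), as expected around a low.

40 m/s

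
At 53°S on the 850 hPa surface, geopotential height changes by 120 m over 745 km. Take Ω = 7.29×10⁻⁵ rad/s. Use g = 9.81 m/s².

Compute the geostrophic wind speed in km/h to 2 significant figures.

Coriolis parameter at 53°S:
f = 2Ω sin φ = 2 × 7.29×10⁻⁵ × sin 53° = 1.16×10⁻⁴ s⁻¹
Height gradient: |∂Z/∂n| = 120 m / 745000 m = 1.61×10⁻⁴
On a pressure surface, geostrophic balance gives V_g = (g/f)|∂Z/∂n|:
V_g = 9.81 × 1.61×10⁻⁴ / 1.16×10⁻⁴ = 13.6 m/s
Converting: 13.6 m/s × 3.6 = 49 km/h

49 km/h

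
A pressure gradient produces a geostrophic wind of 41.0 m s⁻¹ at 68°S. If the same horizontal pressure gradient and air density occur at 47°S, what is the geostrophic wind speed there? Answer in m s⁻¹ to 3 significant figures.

52.0 m s⁻¹

With the same pressure gradient and density, V_g ∝ 1/f ∝ 1/sin φ.
V₂ = V₁ · sin φ₁ / sin φ₂ = 41.0 × sin 68° / sin 47°
V₂ = 41.0 × 0.9272/0.7314 = 52.0 m s⁻¹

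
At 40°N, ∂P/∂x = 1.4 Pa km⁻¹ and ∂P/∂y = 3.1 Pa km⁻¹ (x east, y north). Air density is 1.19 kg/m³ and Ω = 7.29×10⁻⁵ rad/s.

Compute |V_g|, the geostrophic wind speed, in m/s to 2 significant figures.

30 m/s

Coriolis parameter at 40°N:
f = 2Ω sin φ = 2 × 7.29×10⁻⁵ × sin 40° = 9.37×10⁻⁵ s⁻¹
Component geostrophic relations (x east, y north):
u_g = −(1/(fρ)) ∂P/∂y,  v_g = (1/(fρ)) ∂P/∂x
u_g = −(3.1×10⁻³)/(9.37×10⁻⁵ × 1.19) = −27.8 m/s;  v_g = (1.4×10⁻³)/(9.37×10⁻⁵ × 1.19) = 12.6 m/s
|V_g| = √(u_g² + v_g²) = 30.5 m/s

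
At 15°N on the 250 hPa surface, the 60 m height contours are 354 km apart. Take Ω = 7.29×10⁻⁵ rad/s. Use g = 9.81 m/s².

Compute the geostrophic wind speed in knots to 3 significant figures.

Coriolis parameter at 15°N:
f = 2Ω sin φ = 2 × 7.29×10⁻⁵ × sin 15° = 3.77×10⁻⁵ s⁻¹
Height gradient: |∂Z/∂n| = 60 m / 354000 m = 1.69×10⁻⁴
On a pressure surface, geostrophic balance gives V_g = (g/f)|∂Z/∂n|:
V_g = 9.81 × 1.69×10⁻⁴ / 3.77×10⁻⁵ = 44.1 m/s
Converting: 44.1 m/s × 1.944 = 85.6 knots

85.6 knots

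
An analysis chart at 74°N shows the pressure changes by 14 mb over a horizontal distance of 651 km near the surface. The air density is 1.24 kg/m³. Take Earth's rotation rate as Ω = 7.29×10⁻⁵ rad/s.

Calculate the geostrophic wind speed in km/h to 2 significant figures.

Coriolis parameter at 74°N:
f = 2Ω sin φ = 2 × 7.29×10⁻⁵ × sin 74° = 1.40×10⁻⁴ s⁻¹
Pressure gradient: |∂P/∂n| = 1400 Pa / 651000 m = 2.15×10⁻³ Pa/m
Geostrophic balance (pressure-gradient force = Coriolis force):
V_g = (1/(fρ)) |∂P/∂n| = 2.15×10⁻³ / (1.40×10⁻⁴ × 1.24) = 12.4 m/s
Converting: 12.4 m/s × 3.6 = 45 km/h

45 km/h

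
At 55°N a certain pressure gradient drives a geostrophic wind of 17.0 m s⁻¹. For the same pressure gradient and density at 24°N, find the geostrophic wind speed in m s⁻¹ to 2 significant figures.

With the same pressure gradient and density, V_g ∝ 1/f ∝ 1/sin φ.
V₂ = V₁ · sin φ₁ / sin φ₂ = 17.0 × sin 55° / sin 24°
V₂ = 17.0 × 0.8192/0.4067 = 34 m s⁻¹

34 m s⁻¹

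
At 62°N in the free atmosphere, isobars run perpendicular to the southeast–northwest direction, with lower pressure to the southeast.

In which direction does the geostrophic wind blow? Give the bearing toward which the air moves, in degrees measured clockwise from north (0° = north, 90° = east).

The pressure-gradient force points toward the southeast (bearing 135°).
Geostrophic balance: in the Northern Hemisphere the Coriolis force deflects motion to the right, so the geostrophic wind blows 90° to the right of the pressure-gradient force (low pressure on the left).
Rotating 135° by 90° clockwise gives 225° — the wind blows toward the southwest.

225°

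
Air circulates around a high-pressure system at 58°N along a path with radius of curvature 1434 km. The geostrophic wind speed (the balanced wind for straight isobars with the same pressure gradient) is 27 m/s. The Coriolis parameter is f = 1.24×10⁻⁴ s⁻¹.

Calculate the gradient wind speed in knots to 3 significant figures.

Around a high, pressure-gradient force acts outward with centrifugal, so Coriolis balances both:
fV = (1/ρ)|∂P/∂n| + V²/R  →  V² − fR·V + fR·V_g = 0
With fR = 1.24×10⁻⁴ × 1434×10³ m = 178 m/s:
V = [fR − √((fR)² − 4 fR V_g)]/2 = [178 − √(178² − 4×178×27)]/2 = 33.2 m/s
Supergeostrophic (V > V_g = 27 m/s), as expected around a high.
Converting: 33.2 m/s × 1.944 = 64.5 knots

64.5 knots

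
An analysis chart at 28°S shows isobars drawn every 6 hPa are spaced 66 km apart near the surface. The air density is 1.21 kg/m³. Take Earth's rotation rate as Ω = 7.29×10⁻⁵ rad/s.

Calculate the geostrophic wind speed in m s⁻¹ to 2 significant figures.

Coriolis parameter at 28°S:
f = 2Ω sin φ = 2 × 7.29×10⁻⁵ × sin 28° = 6.84×10⁻⁵ s⁻¹
Pressure gradient: |∂P/∂n| = 600 Pa / 66000 m = 9.09×10⁻³ Pa/m
Geostrophic balance (pressure-gradient force = Coriolis force):
V_g = (1/(fρ)) |∂P/∂n| = 9.09×10⁻³ / (6.84×10⁻⁵ × 1.21) = 110 m/s

110 m s⁻¹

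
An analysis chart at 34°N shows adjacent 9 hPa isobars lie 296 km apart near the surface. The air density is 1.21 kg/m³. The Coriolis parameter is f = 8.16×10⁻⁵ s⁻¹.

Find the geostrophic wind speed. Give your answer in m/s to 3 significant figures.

30.8 m/s

Pressure gradient: |∂P/∂n| = 900 Pa / 296000 m = 3.04×10⁻³ Pa/m
Geostrophic balance (pressure-gradient force = Coriolis force):
V_g = (1/(fρ)) |∂P/∂n| = 3.04×10⁻³ / (8.16×10⁻⁵ × 1.21) = 30.8 m/s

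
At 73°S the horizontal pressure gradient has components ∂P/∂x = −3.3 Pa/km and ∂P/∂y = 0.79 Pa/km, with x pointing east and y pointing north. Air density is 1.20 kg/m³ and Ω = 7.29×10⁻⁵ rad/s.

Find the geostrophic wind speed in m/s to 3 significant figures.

Coriolis parameter at 73°S:
f = 2Ω sin φ = 2 × 7.29×10⁻⁵ × sin 73° = 1.39×10⁻⁴ s⁻¹
In the Southern Hemisphere f is negative: f = −1.39×10⁻⁴ s⁻¹.
Component geostrophic relations (x east, y north):
u_g = −(1/(fρ)) ∂P/∂y,  v_g = (1/(fρ)) ∂P/∂x
u_g = −(0.79×10⁻³)/(−1.39×10⁻⁴ × 1.20) = 4.72 m/s;  v_g = (−3.3×10⁻³)/(−1.39×10⁻⁴ × 1.20) = 19.7 m/s
|V_g| = √(u_g² + v_g²) = 20.3 m/s

20.3 m/s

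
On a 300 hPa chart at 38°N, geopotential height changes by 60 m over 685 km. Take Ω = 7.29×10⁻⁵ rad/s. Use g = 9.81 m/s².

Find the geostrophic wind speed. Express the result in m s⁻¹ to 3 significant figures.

9.57 m s⁻¹

Coriolis parameter at 38°N:
f = 2Ω sin φ = 2 × 7.29×10⁻⁵ × sin 38° = 8.98×10⁻⁵ s⁻¹
Height gradient: |∂Z/∂n| = 60 m / 685000 m = 8.76×10⁻⁵
On a pressure surface, geostrophic balance gives V_g = (g/f)|∂Z/∂n|:
V_g = 9.81 × 8.76×10⁻⁵ / 8.98×10⁻⁵ = 9.57 m/s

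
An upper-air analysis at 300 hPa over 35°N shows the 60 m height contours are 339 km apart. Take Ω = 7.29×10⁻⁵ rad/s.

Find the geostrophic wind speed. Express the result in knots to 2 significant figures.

40 knots

Coriolis parameter at 35°N:
f = 2Ω sin φ = 2 × 7.29×10⁻⁵ × sin 35° = 8.36×10⁻⁵ s⁻¹
Height gradient: |∂Z/∂n| = 60 m / 339000 m = 1.77×10⁻⁴
On a pressure surface, geostrophic balance gives V_g = (g/f)|∂Z/∂n|:
V_g = 9.81 × 1.77×10⁻⁴ / 8.36×10⁻⁵ = 20.8 m/s
Converting: 20.8 m/s × 1.944 = 40 knots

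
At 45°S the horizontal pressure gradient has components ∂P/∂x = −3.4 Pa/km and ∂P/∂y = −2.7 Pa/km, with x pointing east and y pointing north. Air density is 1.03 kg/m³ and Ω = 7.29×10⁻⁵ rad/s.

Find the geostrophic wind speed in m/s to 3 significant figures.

40.9 m/s

Coriolis parameter at 45°S:
f = 2Ω sin φ = 2 × 7.29×10⁻⁵ × sin 45° = 1.03×10⁻⁴ s⁻¹
In the Southern Hemisphere f is negative: f = −1.03×10⁻⁴ s⁻¹.
Component geostrophic relations (x east, y north):
u_g = −(1/(fρ)) ∂P/∂y,  v_g = (1/(fρ)) ∂P/∂x
u_g = −(−2.7×10⁻³)/(−1.03×10⁻⁴ × 1.03) = −25.4 m/s;  v_g = (−3.4×10⁻³)/(−1.03×10⁻⁴ × 1.03) = 32.0 m/s
|V_g| = √(u_g² + v_g²) = 40.9 m/s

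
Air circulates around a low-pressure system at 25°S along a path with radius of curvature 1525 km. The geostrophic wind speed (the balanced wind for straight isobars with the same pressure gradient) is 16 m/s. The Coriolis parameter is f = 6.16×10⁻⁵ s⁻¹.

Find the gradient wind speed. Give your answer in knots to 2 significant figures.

Around a low, centrifugal force acts outward with Coriolis, so pressure-gradient force balances both:
(1/ρ)|∂P/∂n| = fV + V²/R  →  V² + fR·V − fR·V_g = 0
With fR = 6.16×10⁻⁵ × 1525×10³ m = 93.9 m/s:
V = [−fR + √((fR)² + 4 fR V_g)]/2 = [−93.9 + √(93.9² + 4×93.9×16)]/2 = 13.9 m/s
Subgeostrophic (V < V_g = 16 m/s), as expected around a low.
Converting: 13.9 m/s × 1.944 = 27 knots

27 knots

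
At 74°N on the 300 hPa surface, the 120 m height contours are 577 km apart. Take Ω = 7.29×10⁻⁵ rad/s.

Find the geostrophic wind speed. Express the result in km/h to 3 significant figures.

Coriolis parameter at 74°N:
f = 2Ω sin φ = 2 × 7.29×10⁻⁵ × sin 74° = 1.40×10⁻⁴ s⁻¹
Height gradient: |∂Z/∂n| = 120 m / 577000 m = 2.08×10⁻⁴
On a pressure surface, geostrophic balance gives V_g = (g/f)|∂Z/∂n|:
V_g = 9.81 × 2.08×10⁻⁴ / 1.40×10⁻⁴ = 14.6 m/s
Converting: 14.6 m/s × 3.6 = 52.4 km/h

52.4 km/h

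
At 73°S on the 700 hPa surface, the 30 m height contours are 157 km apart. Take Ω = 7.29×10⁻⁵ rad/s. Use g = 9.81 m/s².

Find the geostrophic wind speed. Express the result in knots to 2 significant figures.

26 knots

Coriolis parameter at 73°S:
f = 2Ω sin φ = 2 × 7.29×10⁻⁵ × sin 73° = 1.39×10⁻⁴ s⁻¹
Height gradient: |∂Z/∂n| = 30 m / 157000 m = 1.91×10⁻⁴
On a pressure surface, geostrophic balance gives V_g = (g/f)|∂Z/∂n|:
V_g = 9.81 × 1.91×10⁻⁴ / 1.39×10⁻⁴ = 13.4 m/s
Converting: 13.4 m/s × 1.944 = 26 knots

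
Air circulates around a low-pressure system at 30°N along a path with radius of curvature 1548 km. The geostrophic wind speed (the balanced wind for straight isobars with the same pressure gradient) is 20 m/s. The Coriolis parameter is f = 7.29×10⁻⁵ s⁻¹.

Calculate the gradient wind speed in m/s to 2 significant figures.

17 m/s

Around a low, centrifugal force acts outward with Coriolis, so pressure-gradient force balances both:
(1/ρ)|∂P/∂n| = fV + V²/R  →  V² + fR·V − fR·V_g = 0
With fR = 7.29×10⁻⁵ × 1548×10³ m = 113 m/s:
V = [−fR + √((fR)² + 4 fR V_g)]/2 = [−113 + √(113² + 4×113×20)]/2 = 17.3 m/s
Subgeostrophic (V < V_g = 20 m/s), as expected around a low.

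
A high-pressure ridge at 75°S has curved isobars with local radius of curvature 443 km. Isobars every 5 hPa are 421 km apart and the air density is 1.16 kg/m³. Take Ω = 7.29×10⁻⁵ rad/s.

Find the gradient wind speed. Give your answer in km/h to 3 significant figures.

30.2 km/h

Coriolis parameter at 75°S:
f = 2Ω sin φ = 2 × 7.29×10⁻⁵ × sin 75° = 1.41×10⁻⁴ s⁻¹
Pressure gradient: |∂P/∂n| = 500 Pa / 421000 m = 1.19×10⁻³ Pa/m
Geostrophic speed: V_g = |∂P/∂n|/(fρ) = 1.19×10⁻³/(1.41×10⁻⁴ × 1.16) = 7.27 m/s
Around a high, pressure-gradient force acts outward with centrifugal, so Coriolis balances both:
fV = (1/ρ)|∂P/∂n| + V²/R  →  V² − fR·V + fR·V_g = 0
With fR = 1.41×10⁻⁴ × 443×10³ m = 62.4 m/s:
V = [fR − √((fR)² − 4 fR V_g)]/2 = [62.4 − √(62.4² − 4×62.4×7.27)]/2 = 8.4 m/s
Supergeostrophic (V > V_g = 7.27 m/s), as expected around a high.
Converting: 8.4 m/s × 3.6 = 30.2 km/h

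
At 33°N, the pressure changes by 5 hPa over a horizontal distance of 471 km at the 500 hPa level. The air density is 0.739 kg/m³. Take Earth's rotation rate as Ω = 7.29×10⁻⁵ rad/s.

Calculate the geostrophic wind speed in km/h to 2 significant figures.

65 km/h

Coriolis parameter at 33°N:
f = 2Ω sin φ = 2 × 7.29×10⁻⁵ × sin 33° = 7.94×10⁻⁵ s⁻¹
Pressure gradient: |∂P/∂n| = 500 Pa / 471000 m = 1.06×10⁻³ Pa/m
Geostrophic balance (pressure-gradient force = Coriolis force):
V_g = (1/(fρ)) |∂P/∂n| = 1.06×10⁻³ / (7.94×10⁻⁵ × 0.739) = 18.1 m/s
Converting: 18.1 m/s × 3.6 = 65 km/h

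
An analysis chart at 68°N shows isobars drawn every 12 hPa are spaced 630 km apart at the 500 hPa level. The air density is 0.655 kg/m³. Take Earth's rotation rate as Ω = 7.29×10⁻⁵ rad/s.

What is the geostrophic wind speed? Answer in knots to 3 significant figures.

41.8 knots

Coriolis parameter at 68°N:
f = 2Ω sin φ = 2 × 7.29×10⁻⁵ × sin 68° = 1.35×10⁻⁴ s⁻¹
Pressure gradient: |∂P/∂n| = 1200 Pa / 630000 m = 1.90×10⁻³ Pa/m
Geostrophic balance (pressure-gradient force = Coriolis force):
V_g = (1/(fρ)) |∂P/∂n| = 1.90×10⁻³ / (1.35×10⁻⁴ × 0.655) = 21.5 m/s
Converting: 21.5 m/s × 1.944 = 41.8 knots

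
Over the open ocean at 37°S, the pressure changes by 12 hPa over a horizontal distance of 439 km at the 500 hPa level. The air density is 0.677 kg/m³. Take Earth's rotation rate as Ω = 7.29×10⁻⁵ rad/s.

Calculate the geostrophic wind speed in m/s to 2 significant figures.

Coriolis parameter at 37°S:
f = 2Ω sin φ = 2 × 7.29×10⁻⁵ × sin 37° = 8.77×10⁻⁵ s⁻¹
Pressure gradient: |∂P/∂n| = 1200 Pa / 439000 m = 2.73×10⁻³ Pa/m
Geostrophic balance (pressure-gradient force = Coriolis force):
V_g = (1/(fρ)) |∂P/∂n| = 2.73×10⁻³ / (8.77×10⁻⁵ × 0.677) = 46.0 m/s

46 m/s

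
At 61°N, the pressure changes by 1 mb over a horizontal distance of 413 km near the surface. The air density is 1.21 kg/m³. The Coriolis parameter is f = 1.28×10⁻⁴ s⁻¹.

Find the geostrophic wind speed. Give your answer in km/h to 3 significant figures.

Pressure gradient: |∂P/∂n| = 100 Pa / 413000 m = 2.42×10⁻⁴ Pa/m
Geostrophic balance (pressure-gradient force = Coriolis force):
V_g = (1/(fρ)) |∂P/∂n| = 2.42×10⁻⁴ / (1.28×10⁻⁴ × 1.21) = 1.56 m/s
Converting: 1.56 m/s × 3.6 = 5.63 km/h

5.63 km/h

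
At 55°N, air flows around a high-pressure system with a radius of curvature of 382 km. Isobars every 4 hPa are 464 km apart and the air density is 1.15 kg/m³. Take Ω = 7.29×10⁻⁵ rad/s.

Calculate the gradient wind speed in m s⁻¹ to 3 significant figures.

Coriolis parameter at 55°N:
f = 2Ω sin φ = 2 × 7.29×10⁻⁵ × sin 55° = 1.19×10⁻⁴ s⁻¹
Pressure gradient: |∂P/∂n| = 400 Pa / 464000 m = 8.62×10⁻⁴ Pa/m
Geostrophic speed: V_g = |∂P/∂n|/(fρ) = 8.62×10⁻⁴/(1.19×10⁻⁴ × 1.15) = 6.28 m/s
Around a high, pressure-gradient force acts outward with centrifugal, so Coriolis balances both:
fV = (1/ρ)|∂P/∂n| + V²/R  →  V² − fR·V + fR·V_g = 0
With fR = 1.19×10⁻⁴ × 382×10³ m = 45.6 m/s:
V = [fR − √((fR)² − 4 fR V_g)]/2 = [45.6 − √(45.6² − 4×45.6×6.28)]/2 = 7.51 m/s
Supergeostrophic (V > V_g = 6.28 m/s), as expected around a high.

7.51 m s⁻¹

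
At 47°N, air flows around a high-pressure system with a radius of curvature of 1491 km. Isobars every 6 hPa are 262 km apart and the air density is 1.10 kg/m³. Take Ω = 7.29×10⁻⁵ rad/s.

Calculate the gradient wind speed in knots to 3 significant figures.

Coriolis parameter at 47°N:
f = 2Ω sin φ = 2 × 7.29×10⁻⁵ × sin 47° = 1.07×10⁻⁴ s⁻¹
Pressure gradient: |∂P/∂n| = 600 Pa / 262000 m = 2.29×10⁻³ Pa/m
Geostrophic speed: V_g = |∂P/∂n|/(fρ) = 2.29×10⁻³/(1.07×10⁻⁴ × 1.10) = 19.5 m/s
Around a high, pressure-gradient force acts outward with centrifugal, so Coriolis balances both:
fV = (1/ρ)|∂P/∂n| + V²/R  →  V² − fR·V + fR·V_g = 0
With fR = 1.07×10⁻⁴ × 1491×10³ m = 159 m/s:
V = [fR − √((fR)² − 4 fR V_g)]/2 = [159 − √(159² − 4×159×19.5)]/2 = 22.8 m/s
Supergeostrophic (V > V_g = 19.5 m/s), as expected around a high.
Converting: 22.8 m/s × 1.944 = 44.3 knots

44.3 knots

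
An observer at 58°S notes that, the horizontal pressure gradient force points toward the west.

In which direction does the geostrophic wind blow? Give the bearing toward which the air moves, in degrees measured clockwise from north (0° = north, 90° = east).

The pressure-gradient force points toward the west (bearing 270°).
Geostrophic balance: in the Southern Hemisphere the Coriolis force deflects motion to the left, so the geostrophic wind blows 90° to the left of the pressure-gradient force (low pressure on the right).
Rotating 270° by 90° counterclockwise gives 180° — the wind blows toward the south.

180°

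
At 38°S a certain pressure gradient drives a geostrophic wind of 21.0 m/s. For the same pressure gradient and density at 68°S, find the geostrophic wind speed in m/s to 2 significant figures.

14 m/s

With the same pressure gradient and density, V_g ∝ 1/f ∝ 1/sin φ.
V₂ = V₁ · sin φ₁ / sin φ₂ = 21.0 × sin 38° / sin 68°
V₂ = 21.0 × 0.6157/0.9272 = 14 m/s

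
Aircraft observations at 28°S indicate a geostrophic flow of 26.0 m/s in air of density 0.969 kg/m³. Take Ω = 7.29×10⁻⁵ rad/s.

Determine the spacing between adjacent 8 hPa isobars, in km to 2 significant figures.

460 km

Coriolis parameter at 28°S:
f = 2Ω sin φ = 2 × 7.29×10⁻⁵ × sin 28° = 6.84×10⁻⁵ s⁻¹
Geostrophic balance rearranged: |∂P/∂n| = f ρ V_g
|∂P/∂n| = 6.84×10⁻⁵ × 0.969 × 26.0 = 1.72×10⁻³ Pa/m
Isobar spacing: Δn = ΔP/|∂P/∂n| = 800 Pa / 1.72×10⁻³ Pa/m = 463902 m ≈ 460 km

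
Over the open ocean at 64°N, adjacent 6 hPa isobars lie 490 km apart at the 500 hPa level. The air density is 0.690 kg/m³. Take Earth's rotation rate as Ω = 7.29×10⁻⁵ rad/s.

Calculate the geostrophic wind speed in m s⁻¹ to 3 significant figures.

Coriolis parameter at 64°N:
f = 2Ω sin φ = 2 × 7.29×10⁻⁵ × sin 64° = 1.31×10⁻⁴ s⁻¹
Pressure gradient: |∂P/∂n| = 600 Pa / 490000 m = 1.22×10⁻³ Pa/m
Geostrophic balance (pressure-gradient force = Coriolis force):
V_g = (1/(fρ)) |∂P/∂n| = 1.22×10⁻³ / (1.31×10⁻⁴ × 0.690) = 13.5 m/s

13.5 m s⁻¹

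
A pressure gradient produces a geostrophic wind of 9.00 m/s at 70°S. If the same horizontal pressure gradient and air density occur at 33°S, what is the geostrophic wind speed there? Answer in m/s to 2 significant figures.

16 m/s

With the same pressure gradient and density, V_g ∝ 1/f ∝ 1/sin φ.
V₂ = V₁ · sin φ₁ / sin φ₂ = 9.00 × sin 70° / sin 33°
V₂ = 9.00 × 0.9397/0.5446 = 16 m/s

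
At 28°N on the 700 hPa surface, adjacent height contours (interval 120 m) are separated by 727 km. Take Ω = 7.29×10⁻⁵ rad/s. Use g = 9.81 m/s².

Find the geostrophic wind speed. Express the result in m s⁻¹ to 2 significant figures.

24 m s⁻¹

Coriolis parameter at 28°N:
f = 2Ω sin φ = 2 × 7.29×10⁻⁵ × sin 28° = 6.84×10⁻⁵ s⁻¹
Height gradient: |∂Z/∂n| = 120 m / 727000 m = 1.65×10⁻⁴
On a pressure surface, geostrophic balance gives V_g = (g/f)|∂Z/∂n|:
V_g = 9.81 × 1.65×10⁻⁴ / 6.84×10⁻⁵ = 23.7 m/s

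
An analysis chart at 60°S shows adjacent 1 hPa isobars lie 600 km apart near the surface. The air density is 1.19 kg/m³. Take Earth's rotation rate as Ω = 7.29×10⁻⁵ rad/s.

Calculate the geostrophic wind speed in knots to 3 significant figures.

Coriolis parameter at 60°S:
f = 2Ω sin φ = 2 × 7.29×10⁻⁵ × sin 60° = 1.26×10⁻⁴ s⁻¹
Pressure gradient: |∂P/∂n| = 100 Pa / 600000 m = 1.67×10⁻⁴ Pa/m
Geostrophic balance (pressure-gradient force = Coriolis force):
V_g = (1/(fρ)) |∂P/∂n| = 1.67×10⁻⁴ / (1.26×10⁻⁴ × 1.19) = 1.11 m/s
Converting: 1.11 m/s × 1.944 = 2.16 knots

2.16 knots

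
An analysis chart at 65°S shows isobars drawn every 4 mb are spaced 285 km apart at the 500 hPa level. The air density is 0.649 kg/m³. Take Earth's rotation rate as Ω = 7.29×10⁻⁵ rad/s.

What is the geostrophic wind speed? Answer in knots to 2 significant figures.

32 knots

Coriolis parameter at 65°S:
f = 2Ω sin φ = 2 × 7.29×10⁻⁵ × sin 65° = 1.32×10⁻⁴ s⁻¹
Pressure gradient: |∂P/∂n| = 400 Pa / 285000 m = 1.40×10⁻³ Pa/m
Geostrophic balance (pressure-gradient force = Coriolis force):
V_g = (1/(fρ)) |∂P/∂n| = 1.40×10⁻³ / (1.32×10⁻⁴ × 0.649) = 16.4 m/s
Converting: 16.4 m/s × 1.944 = 32 knots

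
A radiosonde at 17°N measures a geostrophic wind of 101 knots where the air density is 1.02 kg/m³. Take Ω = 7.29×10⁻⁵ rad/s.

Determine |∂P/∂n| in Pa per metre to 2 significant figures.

Coriolis parameter at 17°N:
f = 2Ω sin φ = 2 × 7.29×10⁻⁵ × sin 17° = 4.26×10⁻⁵ s⁻¹
Wind speed in SI: 101 knots = 52.0 m/s
Geostrophic balance rearranged: |∂P/∂n| = f ρ V_g
|∂P/∂n| = 4.26×10⁻⁵ × 1.02 × 52.0 = 2.26×10⁻³ Pa/m

2.3×10⁻³ Pa/m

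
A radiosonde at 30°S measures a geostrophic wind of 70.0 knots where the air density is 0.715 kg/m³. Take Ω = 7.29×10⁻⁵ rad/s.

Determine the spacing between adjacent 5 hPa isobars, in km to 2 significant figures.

270 km

Coriolis parameter at 30°S:
f = 2Ω sin φ = 2 × 7.29×10⁻⁵ × sin 30° = 7.29×10⁻⁵ s⁻¹
Wind speed in SI: 70.0 knots = 36.0 m/s
Geostrophic balance rearranged: |∂P/∂n| = f ρ V_g
|∂P/∂n| = 7.29×10⁻⁵ × 0.715 × 36.0 = 1.88×10⁻³ Pa/m
Isobar spacing: Δn = ΔP/|∂P/∂n| = 500 Pa / 1.88×10⁻³ Pa/m = 266379 m ≈ 270 km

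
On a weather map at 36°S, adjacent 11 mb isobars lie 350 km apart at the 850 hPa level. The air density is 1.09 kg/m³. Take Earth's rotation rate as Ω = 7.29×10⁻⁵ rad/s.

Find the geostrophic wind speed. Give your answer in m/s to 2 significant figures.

34 m/s

Coriolis parameter at 36°S:
f = 2Ω sin φ = 2 × 7.29×10⁻⁵ × sin 36° = 8.57×10⁻⁵ s⁻¹
Pressure gradient: |∂P/∂n| = 1100 Pa / 350000 m = 3.14×10⁻³ Pa/m
Geostrophic balance (pressure-gradient force = Coriolis force):
V_g = (1/(fρ)) |∂P/∂n| = 3.14×10⁻³ / (8.57×10⁻⁵ × 1.09) = 33.6 m/s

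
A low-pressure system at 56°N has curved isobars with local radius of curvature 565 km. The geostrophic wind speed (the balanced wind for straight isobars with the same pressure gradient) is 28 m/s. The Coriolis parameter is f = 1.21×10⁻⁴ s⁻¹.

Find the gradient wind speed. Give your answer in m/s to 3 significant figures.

Around a low, centrifugal force acts outward with Coriolis, so pressure-gradient force balances both:
(1/ρ)|∂P/∂n| = fV + V²/R  →  V² + fR·V − fR·V_g = 0
With fR = 1.21×10⁻⁴ × 565×10³ m = 68.4 m/s:
V = [−fR + √((fR)² + 4 fR V_g)]/2 = [−68.4 + √(68.4² + 4×68.4×28)]/2 = 21.3 m/s
Subgeostrophic (V < V_g = 28 m/s), as expected around a low.

21.3 m/s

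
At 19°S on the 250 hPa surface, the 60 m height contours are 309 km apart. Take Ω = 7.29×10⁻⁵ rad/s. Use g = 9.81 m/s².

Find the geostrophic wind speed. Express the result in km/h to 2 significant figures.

Coriolis parameter at 19°S:
f = 2Ω sin φ = 2 × 7.29×10⁻⁵ × sin 19° = 4.75×10⁻⁵ s⁻¹
Height gradient: |∂Z/∂n| = 60 m / 309000 m = 1.94×10⁻⁴
On a pressure surface, geostrophic balance gives V_g = (g/f)|∂Z/∂n|:
V_g = 9.81 × 1.94×10⁻⁴ / 4.75×10⁻⁵ = 40.1 m/s
Converting: 40.1 m/s × 3.6 = 140 km/h

140 km/h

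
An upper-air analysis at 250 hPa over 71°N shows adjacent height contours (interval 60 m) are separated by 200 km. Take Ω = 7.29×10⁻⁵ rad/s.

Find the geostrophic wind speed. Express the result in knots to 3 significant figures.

41.5 knots

Coriolis parameter at 71°N:
f = 2Ω sin φ = 2 × 7.29×10⁻⁵ × sin 71° = 1.38×10⁻⁴ s⁻¹
Height gradient: |∂Z/∂n| = 60 m / 200000 m = 3.00×10⁻⁴
On a pressure surface, geostrophic balance gives V_g = (g/f)|∂Z/∂n|:
V_g = 9.81 × 3.00×10⁻⁴ / 1.38×10⁻⁴ = 21.3 m/s
Converting: 21.3 m/s × 1.944 = 41.5 knots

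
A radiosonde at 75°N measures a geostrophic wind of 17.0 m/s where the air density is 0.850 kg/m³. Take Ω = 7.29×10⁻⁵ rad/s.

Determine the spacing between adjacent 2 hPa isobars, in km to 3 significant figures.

Coriolis parameter at 75°N:
f = 2Ω sin φ = 2 × 7.29×10⁻⁵ × sin 75° = 1.41×10⁻⁴ s⁻¹
Geostrophic balance rearranged: |∂P/∂n| = f ρ V_g
|∂P/∂n| = 1.41×10⁻⁴ × 0.850 × 17.0 = 2.04×10⁻³ Pa/m
Isobar spacing: Δn = ΔP/|∂P/∂n| = 200 Pa / 2.04×10⁻³ Pa/m = 98279 m ≈ 98.3 km

98.3 km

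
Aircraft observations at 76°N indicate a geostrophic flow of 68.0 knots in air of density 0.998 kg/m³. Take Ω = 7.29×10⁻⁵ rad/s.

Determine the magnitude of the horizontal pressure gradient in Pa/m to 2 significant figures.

Coriolis parameter at 76°N:
f = 2Ω sin φ = 2 × 7.29×10⁻⁵ × sin 76° = 1.41×10⁻⁴ s⁻¹
Wind speed in SI: 68.0 knots = 35.0 m/s
Geostrophic balance rearranged: |∂P/∂n| = f ρ V_g
|∂P/∂n| = 1.41×10⁻⁴ × 0.998 × 35.0 = 4.94×10⁻³ Pa/m

4.9×10⁻³ Pa/m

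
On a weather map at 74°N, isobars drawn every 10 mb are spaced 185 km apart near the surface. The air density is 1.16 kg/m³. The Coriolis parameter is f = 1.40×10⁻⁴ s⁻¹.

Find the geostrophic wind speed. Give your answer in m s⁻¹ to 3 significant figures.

Pressure gradient: |∂P/∂n| = 1000 Pa / 185000 m = 5.41×10⁻³ Pa/m
Geostrophic balance (pressure-gradient force = Coriolis force):
V_g = (1/(fρ)) |∂P/∂n| = 5.41×10⁻³ / (1.40×10⁻⁴ × 1.16) = 33.3 m/s

33.3 m s⁻¹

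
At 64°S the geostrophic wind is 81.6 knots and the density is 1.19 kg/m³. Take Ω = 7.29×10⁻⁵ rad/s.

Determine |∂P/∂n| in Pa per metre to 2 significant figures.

6.5×10⁻³ Pa/m

Coriolis parameter at 64°S:
f = 2Ω sin φ = 2 × 7.29×10⁻⁵ × sin 64° = 1.31×10⁻⁴ s⁻¹
Wind speed in SI: 81.6 knots = 42.0 m/s
Geostrophic balance rearranged: |∂P/∂n| = f ρ V_g
|∂P/∂n| = 1.31×10⁻⁴ × 1.19 × 42.0 = 6.55×10⁻³ Pa/m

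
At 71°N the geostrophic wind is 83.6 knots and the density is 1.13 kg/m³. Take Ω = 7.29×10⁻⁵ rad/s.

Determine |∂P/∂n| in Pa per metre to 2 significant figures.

Coriolis parameter at 71°N:
f = 2Ω sin φ = 2 × 7.29×10⁻⁵ × sin 71° = 1.38×10⁻⁴ s⁻¹
Wind speed in SI: 83.6 knots = 43.0 m/s
Geostrophic balance rearranged: |∂P/∂n| = f ρ V_g
|∂P/∂n| = 1.38×10⁻⁴ × 1.13 × 43.0 = 6.70×10⁻³ Pa/m

6.7×10⁻³ Pa/m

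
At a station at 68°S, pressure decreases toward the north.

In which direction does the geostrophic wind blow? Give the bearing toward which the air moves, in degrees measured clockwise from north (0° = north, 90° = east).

The pressure-gradient force points toward the north (bearing 000°).
Geostrophic balance: in the Southern Hemisphere the Coriolis force deflects motion to the left, so the geostrophic wind blows 90° to the left of the pressure-gradient force (low pressure on the right).
Rotating 000° by 90° counterclockwise gives 270° — the wind blows toward the west.

270°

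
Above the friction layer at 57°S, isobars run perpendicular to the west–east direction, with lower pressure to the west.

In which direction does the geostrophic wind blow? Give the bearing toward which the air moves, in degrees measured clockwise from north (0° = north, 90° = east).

180°

The pressure-gradient force points toward the west (bearing 270°).
Geostrophic balance: in the Southern Hemisphere the Coriolis force deflects motion to the left, so the geostrophic wind blows 90° to the left of the pressure-gradient force (low pressure on the right).
Rotating 270° by 90° counterclockwise gives 180° — the wind blows toward the south.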